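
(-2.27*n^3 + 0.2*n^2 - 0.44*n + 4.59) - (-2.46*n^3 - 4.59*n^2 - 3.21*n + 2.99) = 0.19*n^3 + 4.79*n^2 + 2.77*n + 1.6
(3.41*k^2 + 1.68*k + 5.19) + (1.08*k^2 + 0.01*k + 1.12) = 4.49*k^2 + 1.69*k + 6.31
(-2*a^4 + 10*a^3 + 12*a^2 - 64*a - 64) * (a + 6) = -2*a^5 - 2*a^4 + 72*a^3 + 8*a^2 - 448*a - 384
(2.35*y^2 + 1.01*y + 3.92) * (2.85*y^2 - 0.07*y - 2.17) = 6.6975*y^4 + 2.714*y^3 + 6.0018*y^2 - 2.4661*y - 8.5064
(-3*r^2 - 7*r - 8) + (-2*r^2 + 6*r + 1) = -5*r^2 - r - 7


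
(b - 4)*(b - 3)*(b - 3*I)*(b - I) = b^4 - 7*b^3 - 4*I*b^3 + 9*b^2 + 28*I*b^2 + 21*b - 48*I*b - 36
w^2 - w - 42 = (w - 7)*(w + 6)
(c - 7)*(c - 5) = c^2 - 12*c + 35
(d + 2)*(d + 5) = d^2 + 7*d + 10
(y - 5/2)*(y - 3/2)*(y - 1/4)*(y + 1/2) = y^4 - 15*y^3/4 + 21*y^2/8 + 23*y/16 - 15/32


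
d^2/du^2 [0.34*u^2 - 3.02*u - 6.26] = 0.680000000000000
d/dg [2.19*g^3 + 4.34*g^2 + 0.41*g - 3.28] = 6.57*g^2 + 8.68*g + 0.41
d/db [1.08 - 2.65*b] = -2.65000000000000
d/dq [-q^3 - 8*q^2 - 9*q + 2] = -3*q^2 - 16*q - 9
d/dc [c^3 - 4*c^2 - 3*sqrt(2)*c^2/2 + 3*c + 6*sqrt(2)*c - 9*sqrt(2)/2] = 3*c^2 - 8*c - 3*sqrt(2)*c + 3 + 6*sqrt(2)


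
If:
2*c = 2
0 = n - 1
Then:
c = 1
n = 1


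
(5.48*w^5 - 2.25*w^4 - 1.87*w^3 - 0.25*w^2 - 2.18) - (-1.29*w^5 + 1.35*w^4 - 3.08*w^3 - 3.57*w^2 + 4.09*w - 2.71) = 6.77*w^5 - 3.6*w^4 + 1.21*w^3 + 3.32*w^2 - 4.09*w + 0.53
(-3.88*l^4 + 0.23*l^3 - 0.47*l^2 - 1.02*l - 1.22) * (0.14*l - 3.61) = -0.5432*l^5 + 14.039*l^4 - 0.8961*l^3 + 1.5539*l^2 + 3.5114*l + 4.4042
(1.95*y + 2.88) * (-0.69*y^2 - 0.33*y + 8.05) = -1.3455*y^3 - 2.6307*y^2 + 14.7471*y + 23.184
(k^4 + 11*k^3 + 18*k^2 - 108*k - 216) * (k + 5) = k^5 + 16*k^4 + 73*k^3 - 18*k^2 - 756*k - 1080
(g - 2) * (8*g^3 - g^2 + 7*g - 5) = 8*g^4 - 17*g^3 + 9*g^2 - 19*g + 10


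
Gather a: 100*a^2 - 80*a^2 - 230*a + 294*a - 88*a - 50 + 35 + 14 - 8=20*a^2 - 24*a - 9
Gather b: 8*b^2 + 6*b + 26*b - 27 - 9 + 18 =8*b^2 + 32*b - 18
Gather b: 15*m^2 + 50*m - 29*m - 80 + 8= 15*m^2 + 21*m - 72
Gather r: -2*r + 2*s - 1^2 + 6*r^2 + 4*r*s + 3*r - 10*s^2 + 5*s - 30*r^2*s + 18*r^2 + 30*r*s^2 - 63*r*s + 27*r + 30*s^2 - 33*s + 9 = r^2*(24 - 30*s) + r*(30*s^2 - 59*s + 28) + 20*s^2 - 26*s + 8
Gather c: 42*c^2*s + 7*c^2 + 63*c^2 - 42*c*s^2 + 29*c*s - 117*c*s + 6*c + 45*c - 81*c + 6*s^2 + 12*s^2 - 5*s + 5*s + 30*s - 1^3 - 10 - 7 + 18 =c^2*(42*s + 70) + c*(-42*s^2 - 88*s - 30) + 18*s^2 + 30*s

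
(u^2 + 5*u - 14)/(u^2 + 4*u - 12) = (u + 7)/(u + 6)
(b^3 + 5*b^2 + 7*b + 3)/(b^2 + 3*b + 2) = (b^2 + 4*b + 3)/(b + 2)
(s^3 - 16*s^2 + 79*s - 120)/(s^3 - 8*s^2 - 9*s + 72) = (s - 5)/(s + 3)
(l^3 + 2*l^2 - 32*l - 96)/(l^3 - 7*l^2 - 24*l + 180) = (l^2 + 8*l + 16)/(l^2 - l - 30)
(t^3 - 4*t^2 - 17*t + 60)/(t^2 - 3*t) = t - 1 - 20/t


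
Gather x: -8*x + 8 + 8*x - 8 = 0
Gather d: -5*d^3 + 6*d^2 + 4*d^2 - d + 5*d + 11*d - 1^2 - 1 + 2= -5*d^3 + 10*d^2 + 15*d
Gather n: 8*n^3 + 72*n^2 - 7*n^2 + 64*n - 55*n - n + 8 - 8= 8*n^3 + 65*n^2 + 8*n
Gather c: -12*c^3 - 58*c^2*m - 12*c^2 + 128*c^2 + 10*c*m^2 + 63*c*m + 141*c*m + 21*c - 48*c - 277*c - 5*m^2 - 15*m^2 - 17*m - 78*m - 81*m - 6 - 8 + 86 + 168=-12*c^3 + c^2*(116 - 58*m) + c*(10*m^2 + 204*m - 304) - 20*m^2 - 176*m + 240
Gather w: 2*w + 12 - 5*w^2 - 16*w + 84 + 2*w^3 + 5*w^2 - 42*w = 2*w^3 - 56*w + 96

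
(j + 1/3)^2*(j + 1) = j^3 + 5*j^2/3 + 7*j/9 + 1/9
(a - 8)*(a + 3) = a^2 - 5*a - 24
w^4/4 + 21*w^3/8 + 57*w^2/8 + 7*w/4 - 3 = (w/4 + 1)*(w - 1/2)*(w + 1)*(w + 6)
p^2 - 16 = (p - 4)*(p + 4)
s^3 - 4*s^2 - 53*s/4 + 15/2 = (s - 6)*(s - 1/2)*(s + 5/2)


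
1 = 1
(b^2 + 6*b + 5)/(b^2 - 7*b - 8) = (b + 5)/(b - 8)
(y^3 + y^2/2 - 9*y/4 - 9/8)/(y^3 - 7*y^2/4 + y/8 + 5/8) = (4*y^2 - 9)/(4*y^2 - 9*y + 5)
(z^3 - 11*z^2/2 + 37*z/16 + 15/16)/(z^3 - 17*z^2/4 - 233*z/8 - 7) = (4*z^2 - 23*z + 15)/(2*(2*z^2 - 9*z - 56))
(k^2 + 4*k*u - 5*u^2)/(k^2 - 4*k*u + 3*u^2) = (-k - 5*u)/(-k + 3*u)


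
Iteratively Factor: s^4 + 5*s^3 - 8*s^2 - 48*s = (s)*(s^3 + 5*s^2 - 8*s - 48) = s*(s - 3)*(s^2 + 8*s + 16) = s*(s - 3)*(s + 4)*(s + 4)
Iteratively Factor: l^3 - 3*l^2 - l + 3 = (l - 1)*(l^2 - 2*l - 3) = (l - 1)*(l + 1)*(l - 3)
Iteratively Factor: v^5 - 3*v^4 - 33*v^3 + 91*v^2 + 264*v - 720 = (v - 5)*(v^4 + 2*v^3 - 23*v^2 - 24*v + 144) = (v - 5)*(v + 4)*(v^3 - 2*v^2 - 15*v + 36) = (v - 5)*(v - 3)*(v + 4)*(v^2 + v - 12) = (v - 5)*(v - 3)*(v + 4)^2*(v - 3)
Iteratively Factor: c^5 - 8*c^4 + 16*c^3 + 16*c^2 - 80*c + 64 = (c - 4)*(c^4 - 4*c^3 + 16*c - 16) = (c - 4)*(c + 2)*(c^3 - 6*c^2 + 12*c - 8) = (c - 4)*(c - 2)*(c + 2)*(c^2 - 4*c + 4) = (c - 4)*(c - 2)^2*(c + 2)*(c - 2)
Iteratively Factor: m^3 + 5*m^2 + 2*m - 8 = (m - 1)*(m^2 + 6*m + 8) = (m - 1)*(m + 2)*(m + 4)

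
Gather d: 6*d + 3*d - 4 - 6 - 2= 9*d - 12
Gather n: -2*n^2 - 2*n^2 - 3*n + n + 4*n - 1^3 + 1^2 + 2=-4*n^2 + 2*n + 2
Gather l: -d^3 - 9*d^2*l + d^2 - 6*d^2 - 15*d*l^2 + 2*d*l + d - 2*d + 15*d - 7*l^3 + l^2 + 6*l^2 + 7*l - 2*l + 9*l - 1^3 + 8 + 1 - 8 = -d^3 - 5*d^2 + 14*d - 7*l^3 + l^2*(7 - 15*d) + l*(-9*d^2 + 2*d + 14)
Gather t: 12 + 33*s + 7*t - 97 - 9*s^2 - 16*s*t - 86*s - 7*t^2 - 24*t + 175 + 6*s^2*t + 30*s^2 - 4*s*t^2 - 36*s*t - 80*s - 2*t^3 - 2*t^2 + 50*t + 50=21*s^2 - 133*s - 2*t^3 + t^2*(-4*s - 9) + t*(6*s^2 - 52*s + 33) + 140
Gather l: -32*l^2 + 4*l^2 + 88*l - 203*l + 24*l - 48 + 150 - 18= -28*l^2 - 91*l + 84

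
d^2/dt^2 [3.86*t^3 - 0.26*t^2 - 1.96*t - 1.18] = 23.16*t - 0.52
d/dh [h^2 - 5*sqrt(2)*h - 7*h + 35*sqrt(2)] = 2*h - 5*sqrt(2) - 7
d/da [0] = 0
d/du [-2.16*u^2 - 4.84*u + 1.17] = -4.32*u - 4.84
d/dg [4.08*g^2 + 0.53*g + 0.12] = 8.16*g + 0.53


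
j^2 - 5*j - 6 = (j - 6)*(j + 1)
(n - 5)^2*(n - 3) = n^3 - 13*n^2 + 55*n - 75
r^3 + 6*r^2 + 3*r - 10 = (r - 1)*(r + 2)*(r + 5)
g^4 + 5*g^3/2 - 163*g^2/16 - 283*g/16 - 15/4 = (g - 3)*(g + 1/4)*(g + 5/4)*(g + 4)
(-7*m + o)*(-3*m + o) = 21*m^2 - 10*m*o + o^2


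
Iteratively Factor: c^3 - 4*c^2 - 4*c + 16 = (c - 2)*(c^2 - 2*c - 8) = (c - 4)*(c - 2)*(c + 2)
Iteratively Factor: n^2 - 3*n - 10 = (n - 5)*(n + 2)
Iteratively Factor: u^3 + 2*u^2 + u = (u)*(u^2 + 2*u + 1) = u*(u + 1)*(u + 1)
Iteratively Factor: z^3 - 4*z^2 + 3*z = (z)*(z^2 - 4*z + 3) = z*(z - 1)*(z - 3)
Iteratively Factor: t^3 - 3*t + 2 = (t - 1)*(t^2 + t - 2) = (t - 1)*(t + 2)*(t - 1)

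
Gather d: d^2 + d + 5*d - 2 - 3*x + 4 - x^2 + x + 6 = d^2 + 6*d - x^2 - 2*x + 8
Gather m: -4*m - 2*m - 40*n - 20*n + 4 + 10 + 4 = -6*m - 60*n + 18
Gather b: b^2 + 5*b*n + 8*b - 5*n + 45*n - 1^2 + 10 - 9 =b^2 + b*(5*n + 8) + 40*n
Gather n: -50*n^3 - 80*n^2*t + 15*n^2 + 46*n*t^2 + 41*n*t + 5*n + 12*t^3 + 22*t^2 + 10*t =-50*n^3 + n^2*(15 - 80*t) + n*(46*t^2 + 41*t + 5) + 12*t^3 + 22*t^2 + 10*t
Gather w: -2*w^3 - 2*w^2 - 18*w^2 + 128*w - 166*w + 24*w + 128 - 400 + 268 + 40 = -2*w^3 - 20*w^2 - 14*w + 36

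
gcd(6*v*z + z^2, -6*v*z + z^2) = z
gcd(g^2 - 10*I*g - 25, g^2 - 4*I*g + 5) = g - 5*I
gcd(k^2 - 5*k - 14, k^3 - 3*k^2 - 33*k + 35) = k - 7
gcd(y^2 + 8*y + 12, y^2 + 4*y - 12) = y + 6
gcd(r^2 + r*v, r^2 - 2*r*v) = r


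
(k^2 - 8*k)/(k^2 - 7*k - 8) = k/(k + 1)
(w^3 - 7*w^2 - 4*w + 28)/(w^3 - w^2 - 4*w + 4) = (w - 7)/(w - 1)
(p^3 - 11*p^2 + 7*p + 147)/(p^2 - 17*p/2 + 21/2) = 2*(p^2 - 4*p - 21)/(2*p - 3)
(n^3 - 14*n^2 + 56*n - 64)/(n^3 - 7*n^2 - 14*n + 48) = (n - 4)/(n + 3)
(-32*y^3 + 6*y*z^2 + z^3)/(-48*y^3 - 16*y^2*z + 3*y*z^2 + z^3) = (8*y^2 - 2*y*z - z^2)/(12*y^2 + y*z - z^2)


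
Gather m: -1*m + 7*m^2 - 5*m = 7*m^2 - 6*m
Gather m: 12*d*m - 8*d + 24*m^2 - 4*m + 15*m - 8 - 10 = -8*d + 24*m^2 + m*(12*d + 11) - 18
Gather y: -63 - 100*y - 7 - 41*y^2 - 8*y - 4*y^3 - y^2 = -4*y^3 - 42*y^2 - 108*y - 70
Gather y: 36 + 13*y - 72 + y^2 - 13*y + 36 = y^2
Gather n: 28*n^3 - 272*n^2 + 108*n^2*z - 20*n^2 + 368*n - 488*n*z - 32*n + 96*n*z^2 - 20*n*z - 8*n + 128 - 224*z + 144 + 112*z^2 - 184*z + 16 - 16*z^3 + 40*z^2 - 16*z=28*n^3 + n^2*(108*z - 292) + n*(96*z^2 - 508*z + 328) - 16*z^3 + 152*z^2 - 424*z + 288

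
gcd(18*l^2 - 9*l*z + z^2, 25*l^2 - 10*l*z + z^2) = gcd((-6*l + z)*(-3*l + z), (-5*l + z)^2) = 1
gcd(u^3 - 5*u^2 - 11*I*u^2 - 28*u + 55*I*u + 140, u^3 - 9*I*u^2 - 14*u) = u - 7*I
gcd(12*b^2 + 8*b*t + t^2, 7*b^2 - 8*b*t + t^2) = 1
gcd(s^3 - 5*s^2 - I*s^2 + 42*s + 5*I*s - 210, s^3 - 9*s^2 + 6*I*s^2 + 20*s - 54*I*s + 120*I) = s^2 + s*(-5 + 6*I) - 30*I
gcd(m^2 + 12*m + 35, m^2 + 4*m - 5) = m + 5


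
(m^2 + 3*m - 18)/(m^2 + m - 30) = (m - 3)/(m - 5)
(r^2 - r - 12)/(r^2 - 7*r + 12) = (r + 3)/(r - 3)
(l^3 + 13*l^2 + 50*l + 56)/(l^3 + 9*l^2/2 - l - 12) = 2*(l + 7)/(2*l - 3)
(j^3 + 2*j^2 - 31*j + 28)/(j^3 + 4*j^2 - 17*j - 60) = (j^2 + 6*j - 7)/(j^2 + 8*j + 15)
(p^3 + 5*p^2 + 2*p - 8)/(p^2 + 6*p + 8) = p - 1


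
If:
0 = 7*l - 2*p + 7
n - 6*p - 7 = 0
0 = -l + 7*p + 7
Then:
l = -63/47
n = -7/47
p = -56/47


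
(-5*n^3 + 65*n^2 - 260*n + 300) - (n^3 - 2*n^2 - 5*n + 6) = -6*n^3 + 67*n^2 - 255*n + 294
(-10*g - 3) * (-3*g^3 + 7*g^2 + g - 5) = 30*g^4 - 61*g^3 - 31*g^2 + 47*g + 15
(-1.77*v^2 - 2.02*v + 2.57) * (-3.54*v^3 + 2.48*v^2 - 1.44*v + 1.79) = 6.2658*v^5 + 2.7612*v^4 - 11.5586*v^3 + 6.1141*v^2 - 7.3166*v + 4.6003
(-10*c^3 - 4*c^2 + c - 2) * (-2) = 20*c^3 + 8*c^2 - 2*c + 4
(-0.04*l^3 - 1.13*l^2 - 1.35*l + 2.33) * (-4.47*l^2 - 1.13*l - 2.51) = 0.1788*l^5 + 5.0963*l^4 + 7.4118*l^3 - 6.0533*l^2 + 0.7556*l - 5.8483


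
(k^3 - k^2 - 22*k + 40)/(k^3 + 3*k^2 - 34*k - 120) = (k^2 - 6*k + 8)/(k^2 - 2*k - 24)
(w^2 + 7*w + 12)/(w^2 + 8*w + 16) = (w + 3)/(w + 4)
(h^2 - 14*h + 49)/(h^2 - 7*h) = (h - 7)/h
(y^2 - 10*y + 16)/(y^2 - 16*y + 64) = (y - 2)/(y - 8)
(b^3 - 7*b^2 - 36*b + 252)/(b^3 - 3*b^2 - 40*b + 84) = (b - 6)/(b - 2)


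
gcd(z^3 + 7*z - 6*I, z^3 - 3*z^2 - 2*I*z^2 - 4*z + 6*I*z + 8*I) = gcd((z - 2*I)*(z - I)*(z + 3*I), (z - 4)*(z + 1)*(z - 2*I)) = z - 2*I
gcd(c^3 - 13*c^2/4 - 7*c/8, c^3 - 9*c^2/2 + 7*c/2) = c^2 - 7*c/2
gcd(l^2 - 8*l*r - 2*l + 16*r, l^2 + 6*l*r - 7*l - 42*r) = 1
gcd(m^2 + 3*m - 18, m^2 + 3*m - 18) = m^2 + 3*m - 18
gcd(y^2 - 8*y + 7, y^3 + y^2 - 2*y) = y - 1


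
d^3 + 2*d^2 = d^2*(d + 2)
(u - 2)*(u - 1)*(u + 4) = u^3 + u^2 - 10*u + 8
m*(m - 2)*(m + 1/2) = m^3 - 3*m^2/2 - m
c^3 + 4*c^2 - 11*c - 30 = (c - 3)*(c + 2)*(c + 5)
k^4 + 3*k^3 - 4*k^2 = k^2*(k - 1)*(k + 4)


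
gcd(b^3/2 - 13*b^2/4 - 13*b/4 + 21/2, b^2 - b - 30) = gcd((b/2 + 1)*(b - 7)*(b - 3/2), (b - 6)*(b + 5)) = 1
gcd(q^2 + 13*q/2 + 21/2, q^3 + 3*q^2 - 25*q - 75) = q + 3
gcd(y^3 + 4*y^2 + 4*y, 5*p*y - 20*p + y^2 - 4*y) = 1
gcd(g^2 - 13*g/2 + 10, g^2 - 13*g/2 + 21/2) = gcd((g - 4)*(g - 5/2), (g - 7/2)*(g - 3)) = 1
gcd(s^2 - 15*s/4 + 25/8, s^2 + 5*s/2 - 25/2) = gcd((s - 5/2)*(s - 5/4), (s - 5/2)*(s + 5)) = s - 5/2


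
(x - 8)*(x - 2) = x^2 - 10*x + 16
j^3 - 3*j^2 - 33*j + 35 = (j - 7)*(j - 1)*(j + 5)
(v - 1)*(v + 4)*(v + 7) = v^3 + 10*v^2 + 17*v - 28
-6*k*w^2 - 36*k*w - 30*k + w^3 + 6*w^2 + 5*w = (-6*k + w)*(w + 1)*(w + 5)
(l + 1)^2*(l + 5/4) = l^3 + 13*l^2/4 + 7*l/2 + 5/4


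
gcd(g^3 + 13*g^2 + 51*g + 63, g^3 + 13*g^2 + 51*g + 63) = g^3 + 13*g^2 + 51*g + 63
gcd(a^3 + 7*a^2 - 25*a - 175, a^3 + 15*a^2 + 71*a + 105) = a^2 + 12*a + 35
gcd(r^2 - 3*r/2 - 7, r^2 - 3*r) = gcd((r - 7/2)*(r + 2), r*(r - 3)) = 1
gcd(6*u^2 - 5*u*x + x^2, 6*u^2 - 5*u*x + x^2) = 6*u^2 - 5*u*x + x^2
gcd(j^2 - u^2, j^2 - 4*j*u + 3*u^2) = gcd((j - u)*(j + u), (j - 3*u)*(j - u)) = -j + u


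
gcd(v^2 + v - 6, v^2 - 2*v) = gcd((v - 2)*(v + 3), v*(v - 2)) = v - 2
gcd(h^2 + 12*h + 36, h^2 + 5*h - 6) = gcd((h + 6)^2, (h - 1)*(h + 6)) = h + 6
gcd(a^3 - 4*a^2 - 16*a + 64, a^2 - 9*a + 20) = a - 4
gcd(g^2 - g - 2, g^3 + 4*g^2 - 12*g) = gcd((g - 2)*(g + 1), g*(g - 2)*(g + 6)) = g - 2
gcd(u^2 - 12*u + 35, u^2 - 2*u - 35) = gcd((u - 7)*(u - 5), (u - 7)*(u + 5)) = u - 7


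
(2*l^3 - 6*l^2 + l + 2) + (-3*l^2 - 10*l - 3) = 2*l^3 - 9*l^2 - 9*l - 1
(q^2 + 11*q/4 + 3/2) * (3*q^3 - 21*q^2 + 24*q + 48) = 3*q^5 - 51*q^4/4 - 117*q^3/4 + 165*q^2/2 + 168*q + 72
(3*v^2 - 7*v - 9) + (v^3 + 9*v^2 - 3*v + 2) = v^3 + 12*v^2 - 10*v - 7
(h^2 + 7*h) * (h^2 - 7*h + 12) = h^4 - 37*h^2 + 84*h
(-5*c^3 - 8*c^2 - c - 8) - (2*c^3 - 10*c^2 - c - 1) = -7*c^3 + 2*c^2 - 7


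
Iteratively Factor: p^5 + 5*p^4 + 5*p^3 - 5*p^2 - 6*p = (p)*(p^4 + 5*p^3 + 5*p^2 - 5*p - 6) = p*(p + 2)*(p^3 + 3*p^2 - p - 3) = p*(p + 2)*(p + 3)*(p^2 - 1) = p*(p - 1)*(p + 2)*(p + 3)*(p + 1)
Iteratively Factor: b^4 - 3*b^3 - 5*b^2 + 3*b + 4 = (b + 1)*(b^3 - 4*b^2 - b + 4) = (b - 4)*(b + 1)*(b^2 - 1) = (b - 4)*(b + 1)^2*(b - 1)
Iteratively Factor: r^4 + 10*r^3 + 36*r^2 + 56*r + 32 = (r + 2)*(r^3 + 8*r^2 + 20*r + 16) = (r + 2)^2*(r^2 + 6*r + 8) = (r + 2)^2*(r + 4)*(r + 2)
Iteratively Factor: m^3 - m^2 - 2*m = (m + 1)*(m^2 - 2*m) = m*(m + 1)*(m - 2)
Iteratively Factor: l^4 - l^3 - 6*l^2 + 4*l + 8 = (l - 2)*(l^3 + l^2 - 4*l - 4) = (l - 2)*(l + 1)*(l^2 - 4) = (l - 2)^2*(l + 1)*(l + 2)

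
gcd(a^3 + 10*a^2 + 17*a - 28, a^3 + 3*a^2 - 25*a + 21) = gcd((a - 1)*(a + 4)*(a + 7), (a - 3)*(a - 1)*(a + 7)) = a^2 + 6*a - 7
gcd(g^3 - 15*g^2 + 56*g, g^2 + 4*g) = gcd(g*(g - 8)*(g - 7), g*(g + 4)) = g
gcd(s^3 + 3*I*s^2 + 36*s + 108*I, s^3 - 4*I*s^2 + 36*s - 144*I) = s^2 + 36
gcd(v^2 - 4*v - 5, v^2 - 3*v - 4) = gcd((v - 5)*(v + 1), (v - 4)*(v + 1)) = v + 1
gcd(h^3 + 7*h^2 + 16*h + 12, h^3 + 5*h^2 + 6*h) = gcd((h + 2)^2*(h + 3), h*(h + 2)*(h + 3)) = h^2 + 5*h + 6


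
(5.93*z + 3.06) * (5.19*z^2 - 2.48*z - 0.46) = 30.7767*z^3 + 1.175*z^2 - 10.3166*z - 1.4076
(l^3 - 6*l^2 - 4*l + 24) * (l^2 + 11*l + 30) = l^5 + 5*l^4 - 40*l^3 - 200*l^2 + 144*l + 720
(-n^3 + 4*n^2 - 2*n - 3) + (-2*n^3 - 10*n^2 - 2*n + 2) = -3*n^3 - 6*n^2 - 4*n - 1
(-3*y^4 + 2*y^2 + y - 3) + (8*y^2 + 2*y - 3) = -3*y^4 + 10*y^2 + 3*y - 6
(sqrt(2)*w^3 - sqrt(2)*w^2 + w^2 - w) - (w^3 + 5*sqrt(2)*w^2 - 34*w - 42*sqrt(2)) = -w^3 + sqrt(2)*w^3 - 6*sqrt(2)*w^2 + w^2 + 33*w + 42*sqrt(2)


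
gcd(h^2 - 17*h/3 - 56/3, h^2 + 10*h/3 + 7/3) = h + 7/3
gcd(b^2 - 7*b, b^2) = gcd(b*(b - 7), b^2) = b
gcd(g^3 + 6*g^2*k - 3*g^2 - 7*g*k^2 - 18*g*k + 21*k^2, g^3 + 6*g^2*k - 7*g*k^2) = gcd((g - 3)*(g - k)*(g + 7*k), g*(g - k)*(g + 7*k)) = g^2 + 6*g*k - 7*k^2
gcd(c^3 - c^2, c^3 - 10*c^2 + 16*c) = c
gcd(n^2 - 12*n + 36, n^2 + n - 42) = n - 6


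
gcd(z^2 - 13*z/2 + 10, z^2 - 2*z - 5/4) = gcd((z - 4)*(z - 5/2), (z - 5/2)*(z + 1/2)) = z - 5/2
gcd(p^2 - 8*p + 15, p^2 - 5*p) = p - 5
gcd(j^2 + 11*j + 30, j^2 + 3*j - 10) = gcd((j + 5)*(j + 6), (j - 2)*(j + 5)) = j + 5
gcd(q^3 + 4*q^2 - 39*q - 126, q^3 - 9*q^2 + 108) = q^2 - 3*q - 18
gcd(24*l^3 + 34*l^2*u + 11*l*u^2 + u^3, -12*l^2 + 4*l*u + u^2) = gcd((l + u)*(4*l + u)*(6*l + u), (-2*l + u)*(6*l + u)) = 6*l + u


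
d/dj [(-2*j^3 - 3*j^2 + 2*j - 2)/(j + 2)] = (-4*j^3 - 15*j^2 - 12*j + 6)/(j^2 + 4*j + 4)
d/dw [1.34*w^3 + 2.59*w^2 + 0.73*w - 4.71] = 4.02*w^2 + 5.18*w + 0.73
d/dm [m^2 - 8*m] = 2*m - 8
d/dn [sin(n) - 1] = cos(n)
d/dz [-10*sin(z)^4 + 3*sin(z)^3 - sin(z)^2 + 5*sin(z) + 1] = (-40*sin(z)^3 + 9*sin(z)^2 - 2*sin(z) + 5)*cos(z)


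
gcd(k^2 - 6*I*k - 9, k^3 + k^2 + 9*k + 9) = k - 3*I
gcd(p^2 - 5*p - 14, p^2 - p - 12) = 1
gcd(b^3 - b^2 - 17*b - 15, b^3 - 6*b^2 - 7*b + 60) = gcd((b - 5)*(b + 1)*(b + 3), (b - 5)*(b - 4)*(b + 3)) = b^2 - 2*b - 15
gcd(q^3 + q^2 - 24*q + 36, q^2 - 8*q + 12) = q - 2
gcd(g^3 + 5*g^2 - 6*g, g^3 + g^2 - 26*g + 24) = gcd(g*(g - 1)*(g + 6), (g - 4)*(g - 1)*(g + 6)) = g^2 + 5*g - 6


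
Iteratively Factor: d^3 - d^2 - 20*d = (d - 5)*(d^2 + 4*d) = (d - 5)*(d + 4)*(d)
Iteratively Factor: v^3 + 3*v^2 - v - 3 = (v + 1)*(v^2 + 2*v - 3) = (v + 1)*(v + 3)*(v - 1)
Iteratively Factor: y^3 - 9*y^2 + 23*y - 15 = (y - 3)*(y^2 - 6*y + 5) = (y - 3)*(y - 1)*(y - 5)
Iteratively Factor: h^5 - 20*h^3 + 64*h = (h + 2)*(h^4 - 2*h^3 - 16*h^2 + 32*h) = (h - 2)*(h + 2)*(h^3 - 16*h) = (h - 2)*(h + 2)*(h + 4)*(h^2 - 4*h) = h*(h - 2)*(h + 2)*(h + 4)*(h - 4)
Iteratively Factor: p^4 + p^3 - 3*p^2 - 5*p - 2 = (p + 1)*(p^3 - 3*p - 2) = (p + 1)^2*(p^2 - p - 2) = (p - 2)*(p + 1)^2*(p + 1)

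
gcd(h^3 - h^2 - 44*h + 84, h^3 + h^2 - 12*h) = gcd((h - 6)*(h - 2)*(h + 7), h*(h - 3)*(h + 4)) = 1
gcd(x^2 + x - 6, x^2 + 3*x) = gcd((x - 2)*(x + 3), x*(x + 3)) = x + 3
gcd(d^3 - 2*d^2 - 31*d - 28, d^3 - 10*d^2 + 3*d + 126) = d - 7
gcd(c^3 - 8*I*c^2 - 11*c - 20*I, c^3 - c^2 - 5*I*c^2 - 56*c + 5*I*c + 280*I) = c - 5*I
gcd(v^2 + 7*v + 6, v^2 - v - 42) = v + 6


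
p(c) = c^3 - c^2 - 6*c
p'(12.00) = 402.00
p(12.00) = 1512.00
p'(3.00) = 15.00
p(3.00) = 0.00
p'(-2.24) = 13.53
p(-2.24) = -2.82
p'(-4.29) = 57.79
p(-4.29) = -71.62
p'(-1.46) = 3.31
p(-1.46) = 3.52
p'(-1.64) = 5.35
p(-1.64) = 2.74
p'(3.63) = 26.27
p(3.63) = 12.88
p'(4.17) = 37.83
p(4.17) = 30.10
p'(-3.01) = 27.20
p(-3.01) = -18.27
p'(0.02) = -6.04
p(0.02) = -0.12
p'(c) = 3*c^2 - 2*c - 6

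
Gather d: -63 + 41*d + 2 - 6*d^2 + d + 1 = -6*d^2 + 42*d - 60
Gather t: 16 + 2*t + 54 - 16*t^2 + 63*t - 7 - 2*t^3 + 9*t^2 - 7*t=-2*t^3 - 7*t^2 + 58*t + 63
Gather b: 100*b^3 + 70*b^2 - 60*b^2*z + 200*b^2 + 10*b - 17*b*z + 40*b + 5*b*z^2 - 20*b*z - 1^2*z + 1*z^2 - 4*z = 100*b^3 + b^2*(270 - 60*z) + b*(5*z^2 - 37*z + 50) + z^2 - 5*z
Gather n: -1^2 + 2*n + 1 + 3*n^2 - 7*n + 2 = 3*n^2 - 5*n + 2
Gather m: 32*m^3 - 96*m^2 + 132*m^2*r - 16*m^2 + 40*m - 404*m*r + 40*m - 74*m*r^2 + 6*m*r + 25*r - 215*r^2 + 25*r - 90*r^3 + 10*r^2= 32*m^3 + m^2*(132*r - 112) + m*(-74*r^2 - 398*r + 80) - 90*r^3 - 205*r^2 + 50*r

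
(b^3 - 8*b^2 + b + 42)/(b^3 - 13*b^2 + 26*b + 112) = (b - 3)/(b - 8)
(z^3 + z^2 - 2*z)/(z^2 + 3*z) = (z^2 + z - 2)/(z + 3)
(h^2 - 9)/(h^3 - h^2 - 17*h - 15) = (h - 3)/(h^2 - 4*h - 5)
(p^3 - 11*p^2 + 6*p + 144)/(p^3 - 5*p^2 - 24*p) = (p - 6)/p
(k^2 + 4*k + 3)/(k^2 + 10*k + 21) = (k + 1)/(k + 7)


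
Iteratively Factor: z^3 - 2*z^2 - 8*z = (z)*(z^2 - 2*z - 8) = z*(z + 2)*(z - 4)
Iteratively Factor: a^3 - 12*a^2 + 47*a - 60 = (a - 4)*(a^2 - 8*a + 15) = (a - 4)*(a - 3)*(a - 5)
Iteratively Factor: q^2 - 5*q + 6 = (q - 2)*(q - 3)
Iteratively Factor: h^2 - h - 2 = (h + 1)*(h - 2)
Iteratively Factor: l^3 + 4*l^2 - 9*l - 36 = (l + 3)*(l^2 + l - 12) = (l + 3)*(l + 4)*(l - 3)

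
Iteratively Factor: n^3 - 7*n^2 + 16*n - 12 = (n - 3)*(n^2 - 4*n + 4) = (n - 3)*(n - 2)*(n - 2)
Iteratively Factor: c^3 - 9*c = (c)*(c^2 - 9) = c*(c + 3)*(c - 3)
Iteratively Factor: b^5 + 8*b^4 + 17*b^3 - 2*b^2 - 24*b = (b)*(b^4 + 8*b^3 + 17*b^2 - 2*b - 24) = b*(b + 3)*(b^3 + 5*b^2 + 2*b - 8) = b*(b + 3)*(b + 4)*(b^2 + b - 2) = b*(b - 1)*(b + 3)*(b + 4)*(b + 2)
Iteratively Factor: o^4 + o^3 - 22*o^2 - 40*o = (o + 2)*(o^3 - o^2 - 20*o) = o*(o + 2)*(o^2 - o - 20) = o*(o - 5)*(o + 2)*(o + 4)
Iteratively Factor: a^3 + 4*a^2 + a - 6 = (a - 1)*(a^2 + 5*a + 6) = (a - 1)*(a + 3)*(a + 2)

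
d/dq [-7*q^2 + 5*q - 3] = 5 - 14*q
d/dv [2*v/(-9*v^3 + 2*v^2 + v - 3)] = 2*(18*v^3 - 2*v^2 - 3)/(81*v^6 - 36*v^5 - 14*v^4 + 58*v^3 - 11*v^2 - 6*v + 9)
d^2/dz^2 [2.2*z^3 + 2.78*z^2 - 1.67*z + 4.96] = 13.2*z + 5.56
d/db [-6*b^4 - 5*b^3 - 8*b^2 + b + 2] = -24*b^3 - 15*b^2 - 16*b + 1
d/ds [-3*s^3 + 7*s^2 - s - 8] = -9*s^2 + 14*s - 1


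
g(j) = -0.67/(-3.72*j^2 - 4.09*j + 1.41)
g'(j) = -0.67*(7.44*j + 4.09)/(-3.72*j^2 - 4.09*j + 1.41)^2 = (-4.9848*j - 2.7403)/(3.72*j^2 + 4.09*j - 1.41)^2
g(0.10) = -0.70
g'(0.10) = -3.49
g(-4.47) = 0.01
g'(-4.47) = 0.01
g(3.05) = 0.01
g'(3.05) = -0.01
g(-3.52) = 0.02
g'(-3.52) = 0.02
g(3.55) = 0.01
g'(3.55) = -0.01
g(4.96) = 0.01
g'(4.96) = -0.00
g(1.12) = 0.09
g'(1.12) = -0.14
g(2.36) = 0.02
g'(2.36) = -0.02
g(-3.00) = 0.03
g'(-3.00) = 0.03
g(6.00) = 0.00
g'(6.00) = -0.00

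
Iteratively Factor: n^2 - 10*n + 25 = (n - 5)*(n - 5)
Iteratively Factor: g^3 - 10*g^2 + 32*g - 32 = (g - 2)*(g^2 - 8*g + 16) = (g - 4)*(g - 2)*(g - 4)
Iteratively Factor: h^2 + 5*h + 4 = (h + 1)*(h + 4)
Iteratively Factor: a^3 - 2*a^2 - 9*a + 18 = (a + 3)*(a^2 - 5*a + 6) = (a - 2)*(a + 3)*(a - 3)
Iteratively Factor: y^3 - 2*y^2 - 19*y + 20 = (y - 1)*(y^2 - y - 20) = (y - 1)*(y + 4)*(y - 5)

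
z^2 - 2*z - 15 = (z - 5)*(z + 3)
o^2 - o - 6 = (o - 3)*(o + 2)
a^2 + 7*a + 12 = (a + 3)*(a + 4)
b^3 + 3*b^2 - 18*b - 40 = (b - 4)*(b + 2)*(b + 5)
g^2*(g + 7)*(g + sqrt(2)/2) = g^4 + sqrt(2)*g^3/2 + 7*g^3 + 7*sqrt(2)*g^2/2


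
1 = 1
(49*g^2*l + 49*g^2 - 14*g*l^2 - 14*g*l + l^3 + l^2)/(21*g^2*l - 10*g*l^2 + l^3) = (7*g*l + 7*g - l^2 - l)/(l*(3*g - l))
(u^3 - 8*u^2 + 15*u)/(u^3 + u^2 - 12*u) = (u - 5)/(u + 4)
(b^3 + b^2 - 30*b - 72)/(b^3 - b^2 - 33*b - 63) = (b^2 - 2*b - 24)/(b^2 - 4*b - 21)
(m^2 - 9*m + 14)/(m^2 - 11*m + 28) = (m - 2)/(m - 4)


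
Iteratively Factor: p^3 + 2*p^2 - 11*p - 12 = (p - 3)*(p^2 + 5*p + 4) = (p - 3)*(p + 1)*(p + 4)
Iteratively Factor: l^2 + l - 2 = (l - 1)*(l + 2)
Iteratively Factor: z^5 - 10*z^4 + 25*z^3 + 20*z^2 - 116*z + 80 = (z - 4)*(z^4 - 6*z^3 + z^2 + 24*z - 20) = (z - 4)*(z + 2)*(z^3 - 8*z^2 + 17*z - 10) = (z - 4)*(z - 2)*(z + 2)*(z^2 - 6*z + 5) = (z - 5)*(z - 4)*(z - 2)*(z + 2)*(z - 1)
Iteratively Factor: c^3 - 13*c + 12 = (c - 1)*(c^2 + c - 12) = (c - 3)*(c - 1)*(c + 4)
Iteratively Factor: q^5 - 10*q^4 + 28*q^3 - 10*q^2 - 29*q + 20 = (q + 1)*(q^4 - 11*q^3 + 39*q^2 - 49*q + 20) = (q - 1)*(q + 1)*(q^3 - 10*q^2 + 29*q - 20) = (q - 1)^2*(q + 1)*(q^2 - 9*q + 20) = (q - 4)*(q - 1)^2*(q + 1)*(q - 5)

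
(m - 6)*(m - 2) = m^2 - 8*m + 12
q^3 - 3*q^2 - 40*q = q*(q - 8)*(q + 5)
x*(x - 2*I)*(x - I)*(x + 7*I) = x^4 + 4*I*x^3 + 19*x^2 - 14*I*x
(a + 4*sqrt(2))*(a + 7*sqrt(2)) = a^2 + 11*sqrt(2)*a + 56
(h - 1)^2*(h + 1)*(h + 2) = h^4 + h^3 - 3*h^2 - h + 2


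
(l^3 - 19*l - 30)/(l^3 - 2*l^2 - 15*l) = (l + 2)/l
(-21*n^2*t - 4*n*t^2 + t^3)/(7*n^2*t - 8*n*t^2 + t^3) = (3*n + t)/(-n + t)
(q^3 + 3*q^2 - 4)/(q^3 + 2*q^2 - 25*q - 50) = (q^2 + q - 2)/(q^2 - 25)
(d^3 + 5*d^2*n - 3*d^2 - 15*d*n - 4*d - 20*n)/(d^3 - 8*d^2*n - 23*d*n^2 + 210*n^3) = (d^2 - 3*d - 4)/(d^2 - 13*d*n + 42*n^2)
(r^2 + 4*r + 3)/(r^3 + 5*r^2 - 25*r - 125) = (r^2 + 4*r + 3)/(r^3 + 5*r^2 - 25*r - 125)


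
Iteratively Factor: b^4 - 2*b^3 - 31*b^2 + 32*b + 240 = (b + 3)*(b^3 - 5*b^2 - 16*b + 80) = (b + 3)*(b + 4)*(b^2 - 9*b + 20) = (b - 5)*(b + 3)*(b + 4)*(b - 4)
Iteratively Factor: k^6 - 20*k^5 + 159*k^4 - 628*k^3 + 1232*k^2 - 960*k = (k - 4)*(k^5 - 16*k^4 + 95*k^3 - 248*k^2 + 240*k) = (k - 4)^2*(k^4 - 12*k^3 + 47*k^2 - 60*k) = (k - 5)*(k - 4)^2*(k^3 - 7*k^2 + 12*k) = (k - 5)*(k - 4)^2*(k - 3)*(k^2 - 4*k) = (k - 5)*(k - 4)^3*(k - 3)*(k)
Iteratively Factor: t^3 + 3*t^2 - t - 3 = (t + 3)*(t^2 - 1) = (t - 1)*(t + 3)*(t + 1)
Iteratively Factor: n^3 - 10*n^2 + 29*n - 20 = (n - 5)*(n^2 - 5*n + 4) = (n - 5)*(n - 1)*(n - 4)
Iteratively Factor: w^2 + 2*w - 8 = (w + 4)*(w - 2)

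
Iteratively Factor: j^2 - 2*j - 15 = (j - 5)*(j + 3)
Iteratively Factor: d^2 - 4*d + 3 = (d - 1)*(d - 3)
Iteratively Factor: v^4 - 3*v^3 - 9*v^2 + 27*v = (v)*(v^3 - 3*v^2 - 9*v + 27) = v*(v - 3)*(v^2 - 9) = v*(v - 3)^2*(v + 3)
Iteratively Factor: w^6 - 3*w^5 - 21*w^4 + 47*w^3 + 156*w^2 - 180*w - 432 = (w - 3)*(w^5 - 21*w^3 - 16*w^2 + 108*w + 144) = (w - 4)*(w - 3)*(w^4 + 4*w^3 - 5*w^2 - 36*w - 36) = (w - 4)*(w - 3)*(w + 2)*(w^3 + 2*w^2 - 9*w - 18) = (w - 4)*(w - 3)*(w + 2)*(w + 3)*(w^2 - w - 6) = (w - 4)*(w - 3)*(w + 2)^2*(w + 3)*(w - 3)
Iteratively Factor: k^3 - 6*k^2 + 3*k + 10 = (k + 1)*(k^2 - 7*k + 10) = (k - 2)*(k + 1)*(k - 5)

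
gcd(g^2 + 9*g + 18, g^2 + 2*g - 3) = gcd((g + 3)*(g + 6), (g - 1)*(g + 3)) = g + 3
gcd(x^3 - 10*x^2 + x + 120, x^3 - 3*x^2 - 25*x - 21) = x + 3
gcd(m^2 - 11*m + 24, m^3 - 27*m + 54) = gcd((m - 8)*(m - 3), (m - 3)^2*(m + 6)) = m - 3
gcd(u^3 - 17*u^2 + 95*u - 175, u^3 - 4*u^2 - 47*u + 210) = u - 5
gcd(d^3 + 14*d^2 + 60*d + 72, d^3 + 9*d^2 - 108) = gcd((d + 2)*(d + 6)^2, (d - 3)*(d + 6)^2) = d^2 + 12*d + 36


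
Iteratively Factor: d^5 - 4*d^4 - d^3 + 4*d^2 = (d - 4)*(d^4 - d^2) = d*(d - 4)*(d^3 - d) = d*(d - 4)*(d + 1)*(d^2 - d) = d*(d - 4)*(d - 1)*(d + 1)*(d)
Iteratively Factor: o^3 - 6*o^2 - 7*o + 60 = (o + 3)*(o^2 - 9*o + 20) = (o - 4)*(o + 3)*(o - 5)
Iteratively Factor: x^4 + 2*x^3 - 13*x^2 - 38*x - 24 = (x + 3)*(x^3 - x^2 - 10*x - 8) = (x - 4)*(x + 3)*(x^2 + 3*x + 2) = (x - 4)*(x + 1)*(x + 3)*(x + 2)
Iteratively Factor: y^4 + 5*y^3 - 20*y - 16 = (y + 1)*(y^3 + 4*y^2 - 4*y - 16) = (y + 1)*(y + 2)*(y^2 + 2*y - 8) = (y + 1)*(y + 2)*(y + 4)*(y - 2)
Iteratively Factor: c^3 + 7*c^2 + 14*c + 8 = (c + 2)*(c^2 + 5*c + 4) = (c + 1)*(c + 2)*(c + 4)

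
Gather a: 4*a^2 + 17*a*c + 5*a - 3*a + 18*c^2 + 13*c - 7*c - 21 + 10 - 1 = 4*a^2 + a*(17*c + 2) + 18*c^2 + 6*c - 12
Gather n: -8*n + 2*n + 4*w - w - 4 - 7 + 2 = -6*n + 3*w - 9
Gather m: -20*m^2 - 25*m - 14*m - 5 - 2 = -20*m^2 - 39*m - 7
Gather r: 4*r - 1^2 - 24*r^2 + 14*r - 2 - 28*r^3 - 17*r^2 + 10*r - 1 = -28*r^3 - 41*r^2 + 28*r - 4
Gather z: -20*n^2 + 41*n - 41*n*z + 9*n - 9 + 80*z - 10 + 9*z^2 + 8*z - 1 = -20*n^2 + 50*n + 9*z^2 + z*(88 - 41*n) - 20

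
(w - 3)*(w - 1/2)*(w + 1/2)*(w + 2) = w^4 - w^3 - 25*w^2/4 + w/4 + 3/2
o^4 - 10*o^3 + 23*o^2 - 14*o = o*(o - 7)*(o - 2)*(o - 1)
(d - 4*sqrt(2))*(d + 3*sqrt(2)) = d^2 - sqrt(2)*d - 24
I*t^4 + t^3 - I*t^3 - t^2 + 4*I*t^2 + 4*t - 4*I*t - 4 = (t - 2*I)*(t - I)*(t + 2*I)*(I*t - I)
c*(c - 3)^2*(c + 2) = c^4 - 4*c^3 - 3*c^2 + 18*c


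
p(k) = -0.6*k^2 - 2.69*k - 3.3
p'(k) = -1.2*k - 2.69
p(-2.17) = -0.29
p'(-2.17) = -0.09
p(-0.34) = -2.45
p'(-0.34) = -2.28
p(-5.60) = -7.05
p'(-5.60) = 4.03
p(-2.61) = -0.37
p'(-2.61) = 0.44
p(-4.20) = -2.59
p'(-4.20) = 2.35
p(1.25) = -7.60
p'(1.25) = -4.19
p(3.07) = -17.21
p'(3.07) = -6.37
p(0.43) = -4.57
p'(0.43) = -3.21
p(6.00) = -41.04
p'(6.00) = -9.89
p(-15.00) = -97.95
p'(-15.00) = 15.31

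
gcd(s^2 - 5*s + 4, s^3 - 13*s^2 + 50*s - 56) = s - 4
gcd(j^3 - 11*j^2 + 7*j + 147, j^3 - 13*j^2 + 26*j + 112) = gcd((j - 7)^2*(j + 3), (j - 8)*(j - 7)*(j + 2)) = j - 7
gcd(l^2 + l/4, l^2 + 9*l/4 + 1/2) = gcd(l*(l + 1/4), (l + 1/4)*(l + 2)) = l + 1/4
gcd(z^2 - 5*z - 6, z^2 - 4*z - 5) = z + 1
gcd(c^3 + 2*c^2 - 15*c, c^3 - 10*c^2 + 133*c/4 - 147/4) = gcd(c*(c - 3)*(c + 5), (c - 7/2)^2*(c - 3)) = c - 3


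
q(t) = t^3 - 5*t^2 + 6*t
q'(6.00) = 54.00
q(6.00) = 72.00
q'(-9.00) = 339.00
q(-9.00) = -1188.00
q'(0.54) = 1.47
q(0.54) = 1.94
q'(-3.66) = 82.79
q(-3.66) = -137.97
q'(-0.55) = 12.41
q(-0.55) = -4.98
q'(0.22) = 3.95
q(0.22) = 1.09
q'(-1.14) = 21.30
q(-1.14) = -14.82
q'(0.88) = -0.48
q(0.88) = 2.09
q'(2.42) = -0.63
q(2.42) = -0.59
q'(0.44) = 2.18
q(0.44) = 1.76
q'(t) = 3*t^2 - 10*t + 6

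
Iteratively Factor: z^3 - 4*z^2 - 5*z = (z - 5)*(z^2 + z) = z*(z - 5)*(z + 1)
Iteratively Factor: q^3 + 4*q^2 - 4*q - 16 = (q - 2)*(q^2 + 6*q + 8) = (q - 2)*(q + 4)*(q + 2)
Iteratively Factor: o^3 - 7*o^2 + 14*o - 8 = (o - 4)*(o^2 - 3*o + 2) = (o - 4)*(o - 2)*(o - 1)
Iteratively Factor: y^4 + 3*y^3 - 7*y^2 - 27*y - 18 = (y + 3)*(y^3 - 7*y - 6) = (y - 3)*(y + 3)*(y^2 + 3*y + 2) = (y - 3)*(y + 1)*(y + 3)*(y + 2)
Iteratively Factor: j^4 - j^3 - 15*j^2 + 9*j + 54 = (j - 3)*(j^3 + 2*j^2 - 9*j - 18) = (j - 3)*(j + 2)*(j^2 - 9) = (j - 3)*(j + 2)*(j + 3)*(j - 3)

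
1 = 1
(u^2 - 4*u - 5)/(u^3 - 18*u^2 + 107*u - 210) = (u + 1)/(u^2 - 13*u + 42)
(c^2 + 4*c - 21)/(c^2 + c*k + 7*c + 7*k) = (c - 3)/(c + k)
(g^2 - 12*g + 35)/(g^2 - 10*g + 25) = (g - 7)/(g - 5)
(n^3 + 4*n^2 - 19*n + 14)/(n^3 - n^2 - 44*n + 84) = (n - 1)/(n - 6)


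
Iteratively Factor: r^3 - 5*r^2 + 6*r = (r - 3)*(r^2 - 2*r) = (r - 3)*(r - 2)*(r)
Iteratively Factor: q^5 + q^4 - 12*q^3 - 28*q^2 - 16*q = (q - 4)*(q^4 + 5*q^3 + 8*q^2 + 4*q) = (q - 4)*(q + 2)*(q^3 + 3*q^2 + 2*q) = q*(q - 4)*(q + 2)*(q^2 + 3*q + 2) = q*(q - 4)*(q + 2)^2*(q + 1)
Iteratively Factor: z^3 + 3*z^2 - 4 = (z + 2)*(z^2 + z - 2) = (z - 1)*(z + 2)*(z + 2)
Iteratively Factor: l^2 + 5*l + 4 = (l + 4)*(l + 1)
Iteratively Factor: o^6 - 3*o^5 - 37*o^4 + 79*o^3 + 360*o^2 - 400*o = (o + 4)*(o^5 - 7*o^4 - 9*o^3 + 115*o^2 - 100*o) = (o + 4)^2*(o^4 - 11*o^3 + 35*o^2 - 25*o) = (o - 5)*(o + 4)^2*(o^3 - 6*o^2 + 5*o) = (o - 5)^2*(o + 4)^2*(o^2 - o) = (o - 5)^2*(o - 1)*(o + 4)^2*(o)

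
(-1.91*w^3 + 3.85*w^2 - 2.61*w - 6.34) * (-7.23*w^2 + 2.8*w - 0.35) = 13.8093*w^5 - 33.1835*w^4 + 30.3188*w^3 + 37.1827*w^2 - 16.8385*w + 2.219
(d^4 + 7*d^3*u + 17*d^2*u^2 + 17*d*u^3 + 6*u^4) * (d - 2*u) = d^5 + 5*d^4*u + 3*d^3*u^2 - 17*d^2*u^3 - 28*d*u^4 - 12*u^5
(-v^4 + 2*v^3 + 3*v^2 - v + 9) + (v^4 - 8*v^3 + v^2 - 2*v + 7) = -6*v^3 + 4*v^2 - 3*v + 16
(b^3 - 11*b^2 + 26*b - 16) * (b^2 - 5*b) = b^5 - 16*b^4 + 81*b^3 - 146*b^2 + 80*b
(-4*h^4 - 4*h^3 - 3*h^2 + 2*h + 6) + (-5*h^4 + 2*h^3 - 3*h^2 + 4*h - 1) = -9*h^4 - 2*h^3 - 6*h^2 + 6*h + 5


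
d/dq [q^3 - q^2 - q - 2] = 3*q^2 - 2*q - 1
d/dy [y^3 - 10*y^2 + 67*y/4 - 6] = 3*y^2 - 20*y + 67/4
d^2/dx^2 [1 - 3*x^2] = -6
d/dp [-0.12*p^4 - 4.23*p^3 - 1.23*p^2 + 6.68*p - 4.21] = -0.48*p^3 - 12.69*p^2 - 2.46*p + 6.68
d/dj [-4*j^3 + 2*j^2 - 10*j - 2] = -12*j^2 + 4*j - 10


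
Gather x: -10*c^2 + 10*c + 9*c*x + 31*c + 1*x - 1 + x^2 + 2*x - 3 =-10*c^2 + 41*c + x^2 + x*(9*c + 3) - 4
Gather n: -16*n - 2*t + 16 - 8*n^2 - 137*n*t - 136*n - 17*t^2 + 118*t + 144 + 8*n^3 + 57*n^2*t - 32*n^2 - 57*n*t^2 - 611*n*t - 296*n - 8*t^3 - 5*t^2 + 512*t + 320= 8*n^3 + n^2*(57*t - 40) + n*(-57*t^2 - 748*t - 448) - 8*t^3 - 22*t^2 + 628*t + 480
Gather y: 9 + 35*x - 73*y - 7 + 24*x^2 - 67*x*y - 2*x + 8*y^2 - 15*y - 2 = 24*x^2 + 33*x + 8*y^2 + y*(-67*x - 88)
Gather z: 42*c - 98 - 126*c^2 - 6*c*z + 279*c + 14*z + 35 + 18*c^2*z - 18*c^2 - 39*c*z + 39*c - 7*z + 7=-144*c^2 + 360*c + z*(18*c^2 - 45*c + 7) - 56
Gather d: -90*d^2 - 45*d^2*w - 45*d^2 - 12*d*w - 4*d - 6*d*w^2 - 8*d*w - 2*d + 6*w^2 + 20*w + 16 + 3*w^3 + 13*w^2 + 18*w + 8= d^2*(-45*w - 135) + d*(-6*w^2 - 20*w - 6) + 3*w^3 + 19*w^2 + 38*w + 24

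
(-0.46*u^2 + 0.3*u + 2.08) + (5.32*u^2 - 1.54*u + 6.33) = 4.86*u^2 - 1.24*u + 8.41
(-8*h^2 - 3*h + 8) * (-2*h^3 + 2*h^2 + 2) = 16*h^5 - 10*h^4 - 22*h^3 - 6*h + 16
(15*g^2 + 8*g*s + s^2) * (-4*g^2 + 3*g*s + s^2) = -60*g^4 + 13*g^3*s + 35*g^2*s^2 + 11*g*s^3 + s^4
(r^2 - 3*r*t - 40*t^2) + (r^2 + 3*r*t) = 2*r^2 - 40*t^2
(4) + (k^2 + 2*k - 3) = k^2 + 2*k + 1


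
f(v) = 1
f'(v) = 0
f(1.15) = 1.00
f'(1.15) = 0.00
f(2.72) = 1.00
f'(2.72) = 0.00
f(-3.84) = 1.00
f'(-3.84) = 0.00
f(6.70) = 1.00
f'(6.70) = 0.00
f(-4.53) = 1.00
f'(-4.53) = 0.00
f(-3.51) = 1.00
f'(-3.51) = 0.00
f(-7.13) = 1.00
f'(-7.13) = 0.00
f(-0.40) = 1.00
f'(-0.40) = 0.00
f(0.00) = 1.00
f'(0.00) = 0.00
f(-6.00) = 1.00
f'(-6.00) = 0.00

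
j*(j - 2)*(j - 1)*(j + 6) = j^4 + 3*j^3 - 16*j^2 + 12*j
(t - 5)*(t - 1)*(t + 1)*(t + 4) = t^4 - t^3 - 21*t^2 + t + 20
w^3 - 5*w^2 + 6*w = w*(w - 3)*(w - 2)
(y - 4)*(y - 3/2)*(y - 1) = y^3 - 13*y^2/2 + 23*y/2 - 6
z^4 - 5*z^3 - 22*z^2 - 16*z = z*(z - 8)*(z + 1)*(z + 2)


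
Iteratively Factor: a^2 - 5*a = (a - 5)*(a)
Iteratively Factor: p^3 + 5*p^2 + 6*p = (p)*(p^2 + 5*p + 6) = p*(p + 3)*(p + 2)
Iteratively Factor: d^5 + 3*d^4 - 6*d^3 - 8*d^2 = (d + 4)*(d^4 - d^3 - 2*d^2) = d*(d + 4)*(d^3 - d^2 - 2*d) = d^2*(d + 4)*(d^2 - d - 2) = d^2*(d - 2)*(d + 4)*(d + 1)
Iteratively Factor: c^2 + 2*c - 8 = (c - 2)*(c + 4)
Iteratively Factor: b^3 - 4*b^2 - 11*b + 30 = (b + 3)*(b^2 - 7*b + 10) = (b - 2)*(b + 3)*(b - 5)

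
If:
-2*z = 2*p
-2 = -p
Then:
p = 2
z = -2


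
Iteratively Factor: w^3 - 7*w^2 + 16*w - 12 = (w - 3)*(w^2 - 4*w + 4) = (w - 3)*(w - 2)*(w - 2)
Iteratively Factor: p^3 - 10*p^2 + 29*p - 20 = (p - 4)*(p^2 - 6*p + 5) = (p - 5)*(p - 4)*(p - 1)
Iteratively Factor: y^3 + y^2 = (y)*(y^2 + y) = y^2*(y + 1)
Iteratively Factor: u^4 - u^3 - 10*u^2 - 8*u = (u)*(u^3 - u^2 - 10*u - 8) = u*(u + 1)*(u^2 - 2*u - 8) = u*(u - 4)*(u + 1)*(u + 2)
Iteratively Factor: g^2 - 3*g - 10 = (g - 5)*(g + 2)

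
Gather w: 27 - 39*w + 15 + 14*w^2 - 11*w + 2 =14*w^2 - 50*w + 44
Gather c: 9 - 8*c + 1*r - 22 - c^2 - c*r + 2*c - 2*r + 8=-c^2 + c*(-r - 6) - r - 5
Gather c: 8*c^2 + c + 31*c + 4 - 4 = 8*c^2 + 32*c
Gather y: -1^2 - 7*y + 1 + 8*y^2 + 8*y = 8*y^2 + y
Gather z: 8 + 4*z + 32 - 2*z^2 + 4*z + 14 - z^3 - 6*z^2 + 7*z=-z^3 - 8*z^2 + 15*z + 54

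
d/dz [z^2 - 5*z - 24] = 2*z - 5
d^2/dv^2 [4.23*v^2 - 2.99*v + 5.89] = 8.46000000000000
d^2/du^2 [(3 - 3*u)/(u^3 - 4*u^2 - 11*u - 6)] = 6*(-3*u^3 + 24*u^2 - 104*u + 163)/(u^7 - 14*u^6 + 42*u^5 + 112*u^4 - 287*u^3 - 882*u^2 - 756*u - 216)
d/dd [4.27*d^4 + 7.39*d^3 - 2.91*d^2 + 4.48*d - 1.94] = 17.08*d^3 + 22.17*d^2 - 5.82*d + 4.48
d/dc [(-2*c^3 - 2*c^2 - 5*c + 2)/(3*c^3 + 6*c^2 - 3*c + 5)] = (-6*c^4 + 42*c^3 - 12*c^2 - 44*c - 19)/(9*c^6 + 36*c^5 + 18*c^4 - 6*c^3 + 69*c^2 - 30*c + 25)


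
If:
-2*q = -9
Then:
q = 9/2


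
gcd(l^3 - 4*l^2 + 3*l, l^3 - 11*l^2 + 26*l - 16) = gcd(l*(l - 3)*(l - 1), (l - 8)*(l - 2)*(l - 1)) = l - 1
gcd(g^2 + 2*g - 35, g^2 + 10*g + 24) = 1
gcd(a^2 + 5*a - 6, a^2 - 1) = a - 1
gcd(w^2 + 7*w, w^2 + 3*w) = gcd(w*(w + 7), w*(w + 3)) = w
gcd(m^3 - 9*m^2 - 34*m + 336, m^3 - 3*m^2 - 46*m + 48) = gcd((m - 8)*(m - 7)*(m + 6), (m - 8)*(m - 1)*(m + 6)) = m^2 - 2*m - 48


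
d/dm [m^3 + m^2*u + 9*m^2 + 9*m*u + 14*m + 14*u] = 3*m^2 + 2*m*u + 18*m + 9*u + 14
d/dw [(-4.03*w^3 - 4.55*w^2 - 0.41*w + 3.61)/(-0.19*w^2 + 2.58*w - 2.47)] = (0.7657*w^4 - 20.7948*w^3 + 18.0454*w^2 + 23.8488*w - 8.3011)/(0.0361*w^4 - 0.9804*w^3 + 7.595*w^2 - 12.7452*w + 6.1009)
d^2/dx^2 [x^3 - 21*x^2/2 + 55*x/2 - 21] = 6*x - 21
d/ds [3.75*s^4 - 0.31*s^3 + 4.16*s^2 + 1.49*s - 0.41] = 15.0*s^3 - 0.93*s^2 + 8.32*s + 1.49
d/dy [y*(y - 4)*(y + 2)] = 3*y^2 - 4*y - 8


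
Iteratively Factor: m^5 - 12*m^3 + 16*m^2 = (m + 4)*(m^4 - 4*m^3 + 4*m^2) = (m - 2)*(m + 4)*(m^3 - 2*m^2) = m*(m - 2)*(m + 4)*(m^2 - 2*m) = m*(m - 2)^2*(m + 4)*(m)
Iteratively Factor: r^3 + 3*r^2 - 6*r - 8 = (r - 2)*(r^2 + 5*r + 4) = (r - 2)*(r + 1)*(r + 4)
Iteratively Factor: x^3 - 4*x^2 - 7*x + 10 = (x + 2)*(x^2 - 6*x + 5) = (x - 5)*(x + 2)*(x - 1)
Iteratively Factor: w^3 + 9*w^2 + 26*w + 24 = (w + 2)*(w^2 + 7*w + 12) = (w + 2)*(w + 3)*(w + 4)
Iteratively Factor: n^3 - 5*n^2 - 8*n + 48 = (n - 4)*(n^2 - n - 12) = (n - 4)^2*(n + 3)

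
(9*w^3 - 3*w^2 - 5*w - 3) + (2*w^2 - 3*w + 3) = 9*w^3 - w^2 - 8*w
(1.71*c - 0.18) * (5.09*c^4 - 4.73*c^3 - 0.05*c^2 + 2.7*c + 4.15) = 8.7039*c^5 - 9.0045*c^4 + 0.7659*c^3 + 4.626*c^2 + 6.6105*c - 0.747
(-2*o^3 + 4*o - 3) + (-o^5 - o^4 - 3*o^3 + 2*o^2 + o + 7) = -o^5 - o^4 - 5*o^3 + 2*o^2 + 5*o + 4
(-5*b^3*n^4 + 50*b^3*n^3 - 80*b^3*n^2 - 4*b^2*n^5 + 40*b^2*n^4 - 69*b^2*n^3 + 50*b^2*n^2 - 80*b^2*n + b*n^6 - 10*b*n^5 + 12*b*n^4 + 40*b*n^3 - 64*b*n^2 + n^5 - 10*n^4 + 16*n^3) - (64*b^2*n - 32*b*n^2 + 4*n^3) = -5*b^3*n^4 + 50*b^3*n^3 - 80*b^3*n^2 - 4*b^2*n^5 + 40*b^2*n^4 - 69*b^2*n^3 + 50*b^2*n^2 - 144*b^2*n + b*n^6 - 10*b*n^5 + 12*b*n^4 + 40*b*n^3 - 32*b*n^2 + n^5 - 10*n^4 + 12*n^3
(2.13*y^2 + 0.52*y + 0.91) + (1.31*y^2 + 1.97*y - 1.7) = 3.44*y^2 + 2.49*y - 0.79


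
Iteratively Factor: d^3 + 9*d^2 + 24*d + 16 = (d + 1)*(d^2 + 8*d + 16) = (d + 1)*(d + 4)*(d + 4)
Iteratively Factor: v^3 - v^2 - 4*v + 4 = (v + 2)*(v^2 - 3*v + 2) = (v - 1)*(v + 2)*(v - 2)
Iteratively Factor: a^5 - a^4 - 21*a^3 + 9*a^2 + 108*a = (a)*(a^4 - a^3 - 21*a^2 + 9*a + 108) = a*(a + 3)*(a^3 - 4*a^2 - 9*a + 36) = a*(a + 3)^2*(a^2 - 7*a + 12) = a*(a - 3)*(a + 3)^2*(a - 4)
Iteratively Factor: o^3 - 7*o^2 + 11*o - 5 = (o - 1)*(o^2 - 6*o + 5) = (o - 5)*(o - 1)*(o - 1)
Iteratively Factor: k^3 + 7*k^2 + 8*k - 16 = (k + 4)*(k^2 + 3*k - 4) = (k + 4)^2*(k - 1)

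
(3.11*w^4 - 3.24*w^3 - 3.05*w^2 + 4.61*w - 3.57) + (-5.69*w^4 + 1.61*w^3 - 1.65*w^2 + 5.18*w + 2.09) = -2.58*w^4 - 1.63*w^3 - 4.7*w^2 + 9.79*w - 1.48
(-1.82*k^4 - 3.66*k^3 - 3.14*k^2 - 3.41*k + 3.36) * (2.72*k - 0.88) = -4.9504*k^5 - 8.3536*k^4 - 5.32*k^3 - 6.512*k^2 + 12.14*k - 2.9568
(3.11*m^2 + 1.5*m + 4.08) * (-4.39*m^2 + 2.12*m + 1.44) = -13.6529*m^4 + 0.00820000000000132*m^3 - 10.2528*m^2 + 10.8096*m + 5.8752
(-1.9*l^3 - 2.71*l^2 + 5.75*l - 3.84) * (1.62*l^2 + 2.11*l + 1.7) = -3.078*l^5 - 8.3992*l^4 + 0.366900000000001*l^3 + 1.3047*l^2 + 1.6726*l - 6.528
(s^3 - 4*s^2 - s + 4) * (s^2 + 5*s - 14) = s^5 + s^4 - 35*s^3 + 55*s^2 + 34*s - 56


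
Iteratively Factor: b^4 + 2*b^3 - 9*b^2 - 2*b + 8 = (b + 4)*(b^3 - 2*b^2 - b + 2) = (b - 1)*(b + 4)*(b^2 - b - 2) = (b - 2)*(b - 1)*(b + 4)*(b + 1)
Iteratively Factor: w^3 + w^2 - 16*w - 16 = (w - 4)*(w^2 + 5*w + 4) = (w - 4)*(w + 1)*(w + 4)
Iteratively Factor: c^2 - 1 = (c - 1)*(c + 1)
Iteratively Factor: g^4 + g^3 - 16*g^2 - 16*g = (g - 4)*(g^3 + 5*g^2 + 4*g) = (g - 4)*(g + 4)*(g^2 + g) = (g - 4)*(g + 1)*(g + 4)*(g)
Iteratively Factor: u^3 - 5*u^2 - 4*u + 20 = (u - 5)*(u^2 - 4) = (u - 5)*(u + 2)*(u - 2)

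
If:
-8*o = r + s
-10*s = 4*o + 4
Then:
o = -5*s/2 - 1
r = 19*s + 8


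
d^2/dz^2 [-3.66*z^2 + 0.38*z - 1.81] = -7.32000000000000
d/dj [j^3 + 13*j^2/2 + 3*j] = 3*j^2 + 13*j + 3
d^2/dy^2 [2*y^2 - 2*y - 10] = 4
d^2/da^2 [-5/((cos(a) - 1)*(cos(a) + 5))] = 5*(4*sin(a)^4 - 38*sin(a)^2 + 5*cos(a) + 3*cos(3*a) - 8)/((cos(a) - 1)^3*(cos(a) + 5)^3)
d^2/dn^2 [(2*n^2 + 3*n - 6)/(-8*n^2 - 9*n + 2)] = 16*(-6*n^3 + 132*n^2 + 144*n + 65)/(512*n^6 + 1728*n^5 + 1560*n^4 - 135*n^3 - 390*n^2 + 108*n - 8)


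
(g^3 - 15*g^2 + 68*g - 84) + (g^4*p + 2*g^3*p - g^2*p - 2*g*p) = g^4*p + 2*g^3*p + g^3 - g^2*p - 15*g^2 - 2*g*p + 68*g - 84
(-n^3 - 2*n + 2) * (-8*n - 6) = 8*n^4 + 6*n^3 + 16*n^2 - 4*n - 12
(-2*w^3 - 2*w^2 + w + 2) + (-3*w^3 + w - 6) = -5*w^3 - 2*w^2 + 2*w - 4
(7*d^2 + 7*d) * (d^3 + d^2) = 7*d^5 + 14*d^4 + 7*d^3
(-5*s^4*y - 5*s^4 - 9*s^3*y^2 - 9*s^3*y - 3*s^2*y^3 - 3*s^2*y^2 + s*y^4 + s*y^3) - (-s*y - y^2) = -5*s^4*y - 5*s^4 - 9*s^3*y^2 - 9*s^3*y - 3*s^2*y^3 - 3*s^2*y^2 + s*y^4 + s*y^3 + s*y + y^2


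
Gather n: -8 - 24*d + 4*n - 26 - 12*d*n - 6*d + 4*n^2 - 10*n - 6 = -30*d + 4*n^2 + n*(-12*d - 6) - 40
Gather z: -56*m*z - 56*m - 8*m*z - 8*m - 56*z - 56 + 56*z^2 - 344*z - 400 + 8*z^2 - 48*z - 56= -64*m + 64*z^2 + z*(-64*m - 448) - 512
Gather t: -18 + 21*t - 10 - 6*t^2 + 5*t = -6*t^2 + 26*t - 28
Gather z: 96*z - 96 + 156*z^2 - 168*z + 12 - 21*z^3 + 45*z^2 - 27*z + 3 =-21*z^3 + 201*z^2 - 99*z - 81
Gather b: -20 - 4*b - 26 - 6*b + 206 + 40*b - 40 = 30*b + 120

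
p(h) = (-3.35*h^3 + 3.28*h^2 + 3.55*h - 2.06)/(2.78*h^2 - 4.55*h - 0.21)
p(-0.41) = -1.29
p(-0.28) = -2.12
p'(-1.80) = -1.31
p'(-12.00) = -1.21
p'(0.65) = -1.62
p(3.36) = -5.05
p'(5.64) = -1.18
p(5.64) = -7.65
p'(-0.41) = -4.53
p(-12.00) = 13.67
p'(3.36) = -1.04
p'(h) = (4.55 - 5.56*h)*(-3.35*h^3 + 3.28*h^2 + 3.55*h - 2.06)/(2.78*h^2 - 4.55*h - 0.21)^2 + (-10.05*h^2 + 6.56*h + 3.55)/(2.78*h^2 - 4.55*h - 0.21)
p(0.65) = -0.36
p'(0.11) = -20.18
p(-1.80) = 1.28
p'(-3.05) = -1.23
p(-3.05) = 2.85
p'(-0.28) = -9.40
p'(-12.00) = -1.21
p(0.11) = 2.41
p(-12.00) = 13.67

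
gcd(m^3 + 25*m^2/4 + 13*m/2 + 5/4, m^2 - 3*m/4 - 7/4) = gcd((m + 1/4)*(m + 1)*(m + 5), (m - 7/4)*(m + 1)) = m + 1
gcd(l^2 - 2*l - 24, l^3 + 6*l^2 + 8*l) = l + 4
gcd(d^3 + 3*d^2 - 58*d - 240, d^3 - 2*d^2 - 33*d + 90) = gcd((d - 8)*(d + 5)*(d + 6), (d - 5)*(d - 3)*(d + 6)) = d + 6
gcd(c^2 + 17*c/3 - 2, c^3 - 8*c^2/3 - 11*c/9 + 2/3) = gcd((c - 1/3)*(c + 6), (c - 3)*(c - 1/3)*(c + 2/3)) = c - 1/3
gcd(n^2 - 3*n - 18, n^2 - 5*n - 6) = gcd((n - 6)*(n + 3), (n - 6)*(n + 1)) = n - 6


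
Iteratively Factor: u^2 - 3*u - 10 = (u + 2)*(u - 5)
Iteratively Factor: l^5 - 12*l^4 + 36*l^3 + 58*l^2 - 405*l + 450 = (l - 5)*(l^4 - 7*l^3 + l^2 + 63*l - 90) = (l - 5)*(l + 3)*(l^3 - 10*l^2 + 31*l - 30) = (l - 5)*(l - 2)*(l + 3)*(l^2 - 8*l + 15) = (l - 5)*(l - 3)*(l - 2)*(l + 3)*(l - 5)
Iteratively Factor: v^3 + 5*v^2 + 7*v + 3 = (v + 1)*(v^2 + 4*v + 3) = (v + 1)*(v + 3)*(v + 1)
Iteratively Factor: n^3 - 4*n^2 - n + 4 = (n - 4)*(n^2 - 1) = (n - 4)*(n - 1)*(n + 1)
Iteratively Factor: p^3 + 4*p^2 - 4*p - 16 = (p + 4)*(p^2 - 4) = (p - 2)*(p + 4)*(p + 2)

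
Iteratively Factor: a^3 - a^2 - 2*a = (a - 2)*(a^2 + a) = a*(a - 2)*(a + 1)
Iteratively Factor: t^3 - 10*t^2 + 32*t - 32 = (t - 4)*(t^2 - 6*t + 8) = (t - 4)*(t - 2)*(t - 4)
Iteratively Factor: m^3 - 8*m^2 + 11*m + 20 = (m + 1)*(m^2 - 9*m + 20) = (m - 5)*(m + 1)*(m - 4)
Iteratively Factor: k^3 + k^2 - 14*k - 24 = (k + 3)*(k^2 - 2*k - 8) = (k - 4)*(k + 3)*(k + 2)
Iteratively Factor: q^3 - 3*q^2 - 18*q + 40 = (q - 2)*(q^2 - q - 20) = (q - 5)*(q - 2)*(q + 4)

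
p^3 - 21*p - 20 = (p - 5)*(p + 1)*(p + 4)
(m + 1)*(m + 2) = m^2 + 3*m + 2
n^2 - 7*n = n*(n - 7)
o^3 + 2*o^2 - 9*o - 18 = (o - 3)*(o + 2)*(o + 3)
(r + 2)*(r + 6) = r^2 + 8*r + 12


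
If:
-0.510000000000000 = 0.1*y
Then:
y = -5.10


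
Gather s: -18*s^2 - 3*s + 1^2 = -18*s^2 - 3*s + 1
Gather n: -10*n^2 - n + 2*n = -10*n^2 + n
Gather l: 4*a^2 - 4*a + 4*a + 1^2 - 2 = 4*a^2 - 1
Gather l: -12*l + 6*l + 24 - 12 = 12 - 6*l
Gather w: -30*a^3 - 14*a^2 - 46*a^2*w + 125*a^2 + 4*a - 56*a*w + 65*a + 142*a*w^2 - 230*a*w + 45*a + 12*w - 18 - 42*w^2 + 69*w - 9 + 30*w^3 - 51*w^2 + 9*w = -30*a^3 + 111*a^2 + 114*a + 30*w^3 + w^2*(142*a - 93) + w*(-46*a^2 - 286*a + 90) - 27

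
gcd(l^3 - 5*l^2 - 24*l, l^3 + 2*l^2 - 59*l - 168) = l^2 - 5*l - 24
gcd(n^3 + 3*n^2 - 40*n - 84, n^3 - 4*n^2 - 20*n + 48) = n - 6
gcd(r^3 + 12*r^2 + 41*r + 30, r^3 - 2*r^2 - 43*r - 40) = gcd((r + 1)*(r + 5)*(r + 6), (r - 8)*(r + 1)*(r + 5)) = r^2 + 6*r + 5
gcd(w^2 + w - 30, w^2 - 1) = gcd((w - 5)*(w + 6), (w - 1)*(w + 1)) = 1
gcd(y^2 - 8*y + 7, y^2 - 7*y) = y - 7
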